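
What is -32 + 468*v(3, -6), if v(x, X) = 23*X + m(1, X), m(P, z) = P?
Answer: -64148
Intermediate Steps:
v(x, X) = 1 + 23*X (v(x, X) = 23*X + 1 = 1 + 23*X)
-32 + 468*v(3, -6) = -32 + 468*(1 + 23*(-6)) = -32 + 468*(1 - 138) = -32 + 468*(-137) = -32 - 64116 = -64148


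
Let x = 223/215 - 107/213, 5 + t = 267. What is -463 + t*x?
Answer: -14785657/45795 ≈ -322.87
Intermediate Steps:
t = 262 (t = -5 + 267 = 262)
x = 24494/45795 (x = 223*(1/215) - 107*1/213 = 223/215 - 107/213 = 24494/45795 ≈ 0.53486)
-463 + t*x = -463 + 262*(24494/45795) = -463 + 6417428/45795 = -14785657/45795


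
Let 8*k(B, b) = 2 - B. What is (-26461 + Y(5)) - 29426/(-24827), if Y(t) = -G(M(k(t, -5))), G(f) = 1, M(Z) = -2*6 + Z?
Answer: -656942648/24827 ≈ -26461.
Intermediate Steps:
k(B, b) = ¼ - B/8 (k(B, b) = (2 - B)/8 = ¼ - B/8)
M(Z) = -12 + Z
Y(t) = -1 (Y(t) = -1*1 = -1)
(-26461 + Y(5)) - 29426/(-24827) = (-26461 - 1) - 29426/(-24827) = -26462 - 29426*(-1/24827) = -26462 + 29426/24827 = -656942648/24827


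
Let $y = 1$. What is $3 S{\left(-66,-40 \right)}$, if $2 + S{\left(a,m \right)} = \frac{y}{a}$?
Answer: $- \frac{133}{22} \approx -6.0455$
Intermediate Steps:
$S{\left(a,m \right)} = -2 + \frac{1}{a}$ ($S{\left(a,m \right)} = -2 + 1 \frac{1}{a} = -2 + \frac{1}{a}$)
$3 S{\left(-66,-40 \right)} = 3 \left(-2 + \frac{1}{-66}\right) = 3 \left(-2 - \frac{1}{66}\right) = 3 \left(- \frac{133}{66}\right) = - \frac{133}{22}$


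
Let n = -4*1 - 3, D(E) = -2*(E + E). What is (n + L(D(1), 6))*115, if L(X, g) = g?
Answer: -115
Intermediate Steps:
D(E) = -4*E
n = -7 (n = -4 - 3 = -7)
(n + L(D(1), 6))*115 = (-7 + 6)*115 = -1*115 = -115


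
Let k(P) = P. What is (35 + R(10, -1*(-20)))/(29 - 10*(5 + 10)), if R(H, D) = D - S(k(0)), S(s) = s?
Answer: -5/11 ≈ -0.45455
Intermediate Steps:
R(H, D) = D (R(H, D) = D - 1*0 = D + 0 = D)
(35 + R(10, -1*(-20)))/(29 - 10*(5 + 10)) = (35 - 1*(-20))/(29 - 10*(5 + 10)) = (35 + 20)/(29 - 10*15) = 55/(29 - 150) = 55/(-121) = 55*(-1/121) = -5/11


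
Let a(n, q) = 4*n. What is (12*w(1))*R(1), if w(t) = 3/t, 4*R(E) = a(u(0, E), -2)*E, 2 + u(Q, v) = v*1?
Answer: -36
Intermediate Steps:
u(Q, v) = -2 + v (u(Q, v) = -2 + v*1 = -2 + v)
R(E) = E*(-8 + 4*E)/4 (R(E) = ((4*(-2 + E))*E)/4 = ((-8 + 4*E)*E)/4 = (E*(-8 + 4*E))/4 = E*(-8 + 4*E)/4)
(12*w(1))*R(1) = (12*(3/1))*(1*(-2 + 1)) = (12*(3*1))*(1*(-1)) = (12*3)*(-1) = 36*(-1) = -36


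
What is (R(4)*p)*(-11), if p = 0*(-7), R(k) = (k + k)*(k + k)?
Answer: 0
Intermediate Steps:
R(k) = 4*k**2 (R(k) = (2*k)*(2*k) = 4*k**2)
p = 0
(R(4)*p)*(-11) = ((4*4**2)*0)*(-11) = ((4*16)*0)*(-11) = (64*0)*(-11) = 0*(-11) = 0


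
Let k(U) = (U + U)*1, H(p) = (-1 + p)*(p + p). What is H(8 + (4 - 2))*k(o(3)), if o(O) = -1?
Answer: -360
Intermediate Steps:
H(p) = 2*p*(-1 + p) (H(p) = (-1 + p)*(2*p) = 2*p*(-1 + p))
k(U) = 2*U (k(U) = (2*U)*1 = 2*U)
H(8 + (4 - 2))*k(o(3)) = (2*(8 + (4 - 2))*(-1 + (8 + (4 - 2))))*(2*(-1)) = (2*(8 + 2)*(-1 + (8 + 2)))*(-2) = (2*10*(-1 + 10))*(-2) = (2*10*9)*(-2) = 180*(-2) = -360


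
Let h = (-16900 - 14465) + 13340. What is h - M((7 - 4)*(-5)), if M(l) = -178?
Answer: -17847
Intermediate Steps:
h = -18025 (h = -31365 + 13340 = -18025)
h - M((7 - 4)*(-5)) = -18025 - 1*(-178) = -18025 + 178 = -17847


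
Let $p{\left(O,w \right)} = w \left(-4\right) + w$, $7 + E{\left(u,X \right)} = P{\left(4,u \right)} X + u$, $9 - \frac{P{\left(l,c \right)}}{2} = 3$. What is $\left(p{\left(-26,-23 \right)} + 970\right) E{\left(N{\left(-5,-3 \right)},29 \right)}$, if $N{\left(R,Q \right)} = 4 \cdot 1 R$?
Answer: $333519$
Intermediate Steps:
$N{\left(R,Q \right)} = 4 R$
$P{\left(l,c \right)} = 12$ ($P{\left(l,c \right)} = 18 - 6 = 12$)
$E{\left(u,X \right)} = -7 + u + 12 X$ ($E{\left(u,X \right)} = -7 + \left(12 X + u\right) = -7 + \left(u + 12 X\right) = -7 + u + 12 X$)
$p{\left(O,w \right)} = - 3 w$ ($p{\left(O,w \right)} = - 4 w + w = - 3 w$)
$\left(p{\left(-26,-23 \right)} + 970\right) E{\left(N{\left(-5,-3 \right)},29 \right)} = \left(\left(-3\right) \left(-23\right) + 970\right) \left(-7 + 4 \left(-5\right) + 12 \cdot 29\right) = \left(69 + 970\right) \left(-7 - 20 + 348\right) = 1039 \cdot 321 = 333519$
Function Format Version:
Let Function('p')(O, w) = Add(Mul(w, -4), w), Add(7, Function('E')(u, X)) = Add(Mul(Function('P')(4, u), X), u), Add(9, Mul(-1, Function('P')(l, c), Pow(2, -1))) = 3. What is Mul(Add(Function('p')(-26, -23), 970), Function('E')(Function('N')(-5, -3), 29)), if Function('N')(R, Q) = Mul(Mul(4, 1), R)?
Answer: 333519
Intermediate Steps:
Function('N')(R, Q) = Mul(4, R)
Function('P')(l, c) = 12 (Function('P')(l, c) = Add(18, Mul(-2, 3)) = Add(18, -6) = 12)
Function('E')(u, X) = Add(-7, u, Mul(12, X)) (Function('E')(u, X) = Add(-7, Add(Mul(12, X), u)) = Add(-7, Add(u, Mul(12, X))) = Add(-7, u, Mul(12, X)))
Function('p')(O, w) = Mul(-3, w) (Function('p')(O, w) = Add(Mul(-4, w), w) = Mul(-3, w))
Mul(Add(Function('p')(-26, -23), 970), Function('E')(Function('N')(-5, -3), 29)) = Mul(Add(Mul(-3, -23), 970), Add(-7, Mul(4, -5), Mul(12, 29))) = Mul(Add(69, 970), Add(-7, -20, 348)) = Mul(1039, 321) = 333519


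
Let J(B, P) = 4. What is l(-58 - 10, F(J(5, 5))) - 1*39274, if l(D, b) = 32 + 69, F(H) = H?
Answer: -39173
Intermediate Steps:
l(D, b) = 101
l(-58 - 10, F(J(5, 5))) - 1*39274 = 101 - 1*39274 = 101 - 39274 = -39173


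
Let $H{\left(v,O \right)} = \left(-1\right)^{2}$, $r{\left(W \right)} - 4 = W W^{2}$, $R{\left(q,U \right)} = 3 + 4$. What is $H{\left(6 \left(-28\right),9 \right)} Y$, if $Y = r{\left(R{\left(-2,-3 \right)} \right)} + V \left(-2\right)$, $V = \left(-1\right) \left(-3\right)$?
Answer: $341$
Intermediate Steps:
$V = 3$
$R{\left(q,U \right)} = 7$
$r{\left(W \right)} = 4 + W^{3}$ ($r{\left(W \right)} = 4 + W W^{2} = 4 + W^{3}$)
$H{\left(v,O \right)} = 1$
$Y = 341$ ($Y = \left(4 + 7^{3}\right) + 3 \left(-2\right) = \left(4 + 343\right) - 6 = 347 - 6 = 341$)
$H{\left(6 \left(-28\right),9 \right)} Y = 1 \cdot 341 = 341$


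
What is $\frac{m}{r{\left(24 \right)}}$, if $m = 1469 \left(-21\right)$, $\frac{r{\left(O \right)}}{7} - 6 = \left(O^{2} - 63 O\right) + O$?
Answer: $\frac{1469}{302} \approx 4.8642$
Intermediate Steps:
$r{\left(O \right)} = 42 - 434 O + 7 O^{2}$ ($r{\left(O \right)} = 42 + 7 \left(\left(O^{2} - 63 O\right) + O\right) = 42 + 7 \left(O^{2} - 62 O\right) = 42 + \left(- 434 O + 7 O^{2}\right) = 42 - 434 O + 7 O^{2}$)
$m = -30849$
$\frac{m}{r{\left(24 \right)}} = - \frac{30849}{42 - 10416 + 7 \cdot 24^{2}} = - \frac{30849}{42 - 10416 + 7 \cdot 576} = - \frac{30849}{42 - 10416 + 4032} = - \frac{30849}{-6342} = \left(-30849\right) \left(- \frac{1}{6342}\right) = \frac{1469}{302}$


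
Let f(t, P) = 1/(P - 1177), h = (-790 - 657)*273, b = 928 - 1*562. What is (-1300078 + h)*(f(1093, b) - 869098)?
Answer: 1194778049299211/811 ≈ 1.4732e+12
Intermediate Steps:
b = 366 (b = 928 - 562 = 366)
h = -395031 (h = -1447*273 = -395031)
f(t, P) = 1/(-1177 + P)
(-1300078 + h)*(f(1093, b) - 869098) = (-1300078 - 395031)*(1/(-1177 + 366) - 869098) = -1695109*(1/(-811) - 869098) = -1695109*(-1/811 - 869098) = -1695109*(-704838479/811) = 1194778049299211/811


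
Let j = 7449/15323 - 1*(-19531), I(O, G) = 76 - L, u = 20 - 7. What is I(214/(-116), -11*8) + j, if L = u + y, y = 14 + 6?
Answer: 299939851/15323 ≈ 19575.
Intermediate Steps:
y = 20
u = 13
L = 33 (L = 13 + 20 = 33)
I(O, G) = 43 (I(O, G) = 76 - 1*33 = 76 - 33 = 43)
j = 299280962/15323 (j = 7449*(1/15323) + 19531 = 7449/15323 + 19531 = 299280962/15323 ≈ 19532.)
I(214/(-116), -11*8) + j = 43 + 299280962/15323 = 299939851/15323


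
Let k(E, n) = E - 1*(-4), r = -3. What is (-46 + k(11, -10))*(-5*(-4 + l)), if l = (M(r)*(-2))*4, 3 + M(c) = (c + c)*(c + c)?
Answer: -41540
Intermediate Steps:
M(c) = -3 + 4*c² (M(c) = -3 + (c + c)*(c + c) = -3 + (2*c)*(2*c) = -3 + 4*c²)
k(E, n) = 4 + E (k(E, n) = E + 4 = 4 + E)
l = -264 (l = ((-3 + 4*(-3)²)*(-2))*4 = ((-3 + 4*9)*(-2))*4 = ((-3 + 36)*(-2))*4 = (33*(-2))*4 = -66*4 = -264)
(-46 + k(11, -10))*(-5*(-4 + l)) = (-46 + (4 + 11))*(-5*(-4 - 264)) = (-46 + 15)*(-5*(-268)) = -31*1340 = -41540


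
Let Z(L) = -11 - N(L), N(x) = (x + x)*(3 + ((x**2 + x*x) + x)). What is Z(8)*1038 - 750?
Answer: -2320680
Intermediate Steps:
N(x) = 2*x*(3 + x + 2*x**2) (N(x) = (2*x)*(3 + ((x**2 + x**2) + x)) = (2*x)*(3 + (2*x**2 + x)) = (2*x)*(3 + (x + 2*x**2)) = (2*x)*(3 + x + 2*x**2) = 2*x*(3 + x + 2*x**2))
Z(L) = -11 - 2*L*(3 + L + 2*L**2)
Z(8)*1038 - 750 = (-11 - 2*8*(3 + 8 + 2*8**2))*1038 - 750 = (-11 - 2*8*(3 + 8 + 2*64))*1038 - 750 = (-11 - 2*8*(3 + 8 + 128))*1038 - 750 = (-11 - 2*8*139)*1038 - 750 = (-11 - 2224)*1038 - 750 = -2235*1038 - 750 = -2319930 - 750 = -2320680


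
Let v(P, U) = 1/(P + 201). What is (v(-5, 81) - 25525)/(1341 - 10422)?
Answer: 1667633/593292 ≈ 2.8108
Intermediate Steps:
v(P, U) = 1/(201 + P)
(v(-5, 81) - 25525)/(1341 - 10422) = (1/(201 - 5) - 25525)/(1341 - 10422) = (1/196 - 25525)/(-9081) = (1/196 - 25525)*(-1/9081) = -5002899/196*(-1/9081) = 1667633/593292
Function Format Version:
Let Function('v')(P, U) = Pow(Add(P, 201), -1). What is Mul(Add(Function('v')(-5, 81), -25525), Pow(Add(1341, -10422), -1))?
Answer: Rational(1667633, 593292) ≈ 2.8108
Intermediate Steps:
Function('v')(P, U) = Pow(Add(201, P), -1)
Mul(Add(Function('v')(-5, 81), -25525), Pow(Add(1341, -10422), -1)) = Mul(Add(Pow(Add(201, -5), -1), -25525), Pow(Add(1341, -10422), -1)) = Mul(Add(Pow(196, -1), -25525), Pow(-9081, -1)) = Mul(Add(Rational(1, 196), -25525), Rational(-1, 9081)) = Mul(Rational(-5002899, 196), Rational(-1, 9081)) = Rational(1667633, 593292)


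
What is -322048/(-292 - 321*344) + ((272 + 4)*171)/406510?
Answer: 17017635602/5625895145 ≈ 3.0249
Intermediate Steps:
-322048/(-292 - 321*344) + ((272 + 4)*171)/406510 = -322048/(-292 - 110424) + (276*171)*(1/406510) = -322048/(-110716) + 47196*(1/406510) = -322048*(-1/110716) + 23598/203255 = 80512/27679 + 23598/203255 = 17017635602/5625895145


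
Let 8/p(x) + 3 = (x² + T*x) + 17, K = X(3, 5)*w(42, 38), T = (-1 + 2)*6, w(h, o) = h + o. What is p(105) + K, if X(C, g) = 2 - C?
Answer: -933512/11669 ≈ -79.999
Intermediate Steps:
T = 6 (T = 1*6 = 6)
K = -80 (K = (2 - 1*3)*(42 + 38) = (2 - 3)*80 = -1*80 = -80)
p(x) = 8/(14 + x² + 6*x) (p(x) = 8/(-3 + ((x² + 6*x) + 17)) = 8/(-3 + (17 + x² + 6*x)) = 8/(14 + x² + 6*x))
p(105) + K = 8/(14 + 105² + 6*105) - 80 = 8/(14 + 11025 + 630) - 80 = 8/11669 - 80 = -933512/11669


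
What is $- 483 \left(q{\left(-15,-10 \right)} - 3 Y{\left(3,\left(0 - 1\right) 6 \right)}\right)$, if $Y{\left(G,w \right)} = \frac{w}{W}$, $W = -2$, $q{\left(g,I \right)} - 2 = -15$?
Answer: $10626$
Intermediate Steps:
$q{\left(g,I \right)} = -13$ ($q{\left(g,I \right)} = 2 - 15 = -13$)
$Y{\left(G,w \right)} = - \frac{w}{2}$ ($Y{\left(G,w \right)} = \frac{w}{-2} = w \left(- \frac{1}{2}\right) = - \frac{w}{2}$)
$- 483 \left(q{\left(-15,-10 \right)} - 3 Y{\left(3,\left(0 - 1\right) 6 \right)}\right) = - 483 \left(-13 - 3 \left(- \frac{\left(0 - 1\right) 6}{2}\right)\right) = - 483 \left(-13 - 3 \left(- \frac{\left(-1\right) 6}{2}\right)\right) = - 483 \left(-13 - 3 \left(\left(- \frac{1}{2}\right) \left(-6\right)\right)\right) = - 483 \left(-13 - 9\right) = \left(-483\right) \left(-22\right) = 10626$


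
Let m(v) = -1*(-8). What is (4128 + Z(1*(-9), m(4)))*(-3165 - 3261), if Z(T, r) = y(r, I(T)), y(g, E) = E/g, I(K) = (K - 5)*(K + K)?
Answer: -26728947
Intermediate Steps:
I(K) = 2*K*(-5 + K) (I(K) = (-5 + K)*(2*K) = 2*K*(-5 + K))
m(v) = 8
Z(T, r) = 2*T*(-5 + T)/r (Z(T, r) = (2*T*(-5 + T))/r = 2*T*(-5 + T)/r)
(4128 + Z(1*(-9), m(4)))*(-3165 - 3261) = (4128 + 2*(1*(-9))*(-5 + 1*(-9))/8)*(-3165 - 3261) = (4128 + 2*(-9)*(1/8)*(-5 - 9))*(-6426) = (4128 + 2*(-9)*(1/8)*(-14))*(-6426) = (4128 + 63/2)*(-6426) = (8319/2)*(-6426) = -26728947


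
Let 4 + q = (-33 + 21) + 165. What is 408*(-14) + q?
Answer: -5563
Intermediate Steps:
q = 149 (q = -4 + ((-33 + 21) + 165) = -4 + (-12 + 165) = -4 + 153 = 149)
408*(-14) + q = 408*(-14) + 149 = -5712 + 149 = -5563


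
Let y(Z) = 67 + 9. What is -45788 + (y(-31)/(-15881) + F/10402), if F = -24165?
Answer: -7564294844573/165194162 ≈ -45790.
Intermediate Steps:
y(Z) = 76
-45788 + (y(-31)/(-15881) + F/10402) = -45788 + (76/(-15881) - 24165/10402) = -45788 + (76*(-1/15881) - 24165*1/10402) = -45788 + (-76/15881 - 24165/10402) = -45788 - 384554917/165194162 = -7564294844573/165194162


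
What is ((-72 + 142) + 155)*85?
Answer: 19125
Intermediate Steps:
((-72 + 142) + 155)*85 = (70 + 155)*85 = 225*85 = 19125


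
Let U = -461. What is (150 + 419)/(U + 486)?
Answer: 569/25 ≈ 22.760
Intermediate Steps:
(150 + 419)/(U + 486) = (150 + 419)/(-461 + 486) = 569/25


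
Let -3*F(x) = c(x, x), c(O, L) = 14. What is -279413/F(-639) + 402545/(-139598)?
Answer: 29252713073/488593 ≈ 59871.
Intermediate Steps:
F(x) = -14/3 (F(x) = -1/3*14 = -14/3)
-279413/F(-639) + 402545/(-139598) = -279413/(-14/3) + 402545/(-139598) = -279413*(-3/14) + 402545*(-1/139598) = 838239/14 - 402545/139598 = 29252713073/488593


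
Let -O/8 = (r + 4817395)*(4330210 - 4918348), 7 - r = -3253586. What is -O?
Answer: -37974837922752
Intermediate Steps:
r = 3253593 (r = 7 - 1*(-3253586) = 7 + 3253586 = 3253593)
O = 37974837922752 (O = -8*(3253593 + 4817395)*(4330210 - 4918348) = -64567904*(-588138) = -8*(-4746854740344) = 37974837922752)
-O = -1*37974837922752 = -37974837922752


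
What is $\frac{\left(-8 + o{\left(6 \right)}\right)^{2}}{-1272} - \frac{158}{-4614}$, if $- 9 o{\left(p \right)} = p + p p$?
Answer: $- \frac{202243}{2200878} \approx -0.091892$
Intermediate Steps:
$o{\left(p \right)} = - \frac{p}{9} - \frac{p^{2}}{9}$ ($o{\left(p \right)} = - \frac{p + p p}{9} = - \frac{p + p^{2}}{9} = - \frac{p}{9} - \frac{p^{2}}{9}$)
$\frac{\left(-8 + o{\left(6 \right)}\right)^{2}}{-1272} - \frac{158}{-4614} = \frac{\left(-8 - \frac{2 \left(1 + 6\right)}{3}\right)^{2}}{-1272} - \frac{158}{-4614} = \left(-8 - \frac{2}{3} \cdot 7\right)^{2} \left(- \frac{1}{1272}\right) - - \frac{79}{2307} = \left(-8 - \frac{14}{3}\right)^{2} \left(- \frac{1}{1272}\right) + \frac{79}{2307} = \left(- \frac{38}{3}\right)^{2} \left(- \frac{1}{1272}\right) + \frac{79}{2307} = \frac{1444}{9} \left(- \frac{1}{1272}\right) + \frac{79}{2307} = - \frac{361}{2862} + \frac{79}{2307} = - \frac{202243}{2200878}$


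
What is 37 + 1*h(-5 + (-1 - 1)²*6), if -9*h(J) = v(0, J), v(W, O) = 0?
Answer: 37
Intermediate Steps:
h(J) = 0 (h(J) = -⅑*0 = 0)
37 + 1*h(-5 + (-1 - 1)²*6) = 37 + 1*0 = 37 + 0 = 37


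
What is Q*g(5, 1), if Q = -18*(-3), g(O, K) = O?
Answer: 270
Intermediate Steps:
Q = 54
Q*g(5, 1) = 54*5 = 270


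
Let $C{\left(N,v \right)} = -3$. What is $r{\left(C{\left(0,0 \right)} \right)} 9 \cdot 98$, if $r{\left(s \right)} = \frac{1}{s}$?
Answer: $-294$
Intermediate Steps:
$r{\left(C{\left(0,0 \right)} \right)} 9 \cdot 98 = \frac{1}{-3} \cdot 9 \cdot 98 = \left(- \frac{1}{3}\right) 9 \cdot 98 = \left(-3\right) 98 = -294$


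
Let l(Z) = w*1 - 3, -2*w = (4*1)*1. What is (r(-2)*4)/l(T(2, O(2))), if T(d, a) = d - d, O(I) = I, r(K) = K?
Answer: 8/5 ≈ 1.6000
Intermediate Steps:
w = -2 (w = -4*1/2 = -2 ≈ -2.0000)
T(d, a) = 0
l(Z) = -5 (l(Z) = -2*1 - 3 = -2 - 3 = -5)
(r(-2)*4)/l(T(2, O(2))) = -2*4/(-5) = -8*(-⅕) = 8/5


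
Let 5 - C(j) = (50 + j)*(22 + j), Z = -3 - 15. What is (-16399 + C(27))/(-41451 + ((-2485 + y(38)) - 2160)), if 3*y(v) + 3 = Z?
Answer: 20167/46103 ≈ 0.43743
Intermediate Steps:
Z = -18
y(v) = -7 (y(v) = -1 + (⅓)*(-18) = -1 - 6 = -7)
C(j) = 5 - (22 + j)*(50 + j) (C(j) = 5 - (50 + j)*(22 + j) = 5 - (22 + j)*(50 + j))
(-16399 + C(27))/(-41451 + ((-2485 + y(38)) - 2160)) = (-16399 + (-1095 - 1*27² - 72*27))/(-41451 + ((-2485 - 7) - 2160)) = (-16399 + (-1095 - 1*729 - 1944))/(-41451 + (-2492 - 2160)) = (-16399 + (-1095 - 729 - 1944))/(-41451 - 4652) = (-16399 - 3768)/(-46103) = -20167*(-1/46103) = 20167/46103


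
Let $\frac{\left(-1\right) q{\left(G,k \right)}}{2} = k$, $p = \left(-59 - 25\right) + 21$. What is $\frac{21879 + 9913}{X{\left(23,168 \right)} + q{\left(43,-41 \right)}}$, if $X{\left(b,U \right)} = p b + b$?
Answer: $- \frac{1987}{84} \approx -23.655$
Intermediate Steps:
$p = -63$ ($p = -84 + 21 = -63$)
$q{\left(G,k \right)} = - 2 k$
$X{\left(b,U \right)} = - 62 b$ ($X{\left(b,U \right)} = - 63 b + b = - 62 b$)
$\frac{21879 + 9913}{X{\left(23,168 \right)} + q{\left(43,-41 \right)}} = \frac{21879 + 9913}{\left(-62\right) 23 - -82} = \frac{31792}{-1426 + 82} = \frac{31792}{-1344} = 31792 \left(- \frac{1}{1344}\right) = - \frac{1987}{84}$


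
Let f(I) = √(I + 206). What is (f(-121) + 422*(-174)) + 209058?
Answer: 135630 + √85 ≈ 1.3564e+5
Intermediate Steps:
f(I) = √(206 + I)
(f(-121) + 422*(-174)) + 209058 = (√(206 - 121) + 422*(-174)) + 209058 = (√85 - 73428) + 209058 = (-73428 + √85) + 209058 = 135630 + √85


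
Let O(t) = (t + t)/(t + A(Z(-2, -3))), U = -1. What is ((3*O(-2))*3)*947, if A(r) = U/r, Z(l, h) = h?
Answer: 102276/5 ≈ 20455.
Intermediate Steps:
A(r) = -1/r
O(t) = 2*t/(⅓ + t) (O(t) = (t + t)/(t - 1/(-3)) = (2*t)/(t - 1*(-⅓)) = (2*t)/(t + ⅓) = (2*t)/(⅓ + t) = 2*t/(⅓ + t))
((3*O(-2))*3)*947 = ((3*(6*(-2)/(1 + 3*(-2))))*3)*947 = ((3*(6*(-2)/(1 - 6)))*3)*947 = ((3*(6*(-2)/(-5)))*3)*947 = ((3*(6*(-2)*(-⅕)))*3)*947 = ((3*(12/5))*3)*947 = ((36/5)*3)*947 = (108/5)*947 = 102276/5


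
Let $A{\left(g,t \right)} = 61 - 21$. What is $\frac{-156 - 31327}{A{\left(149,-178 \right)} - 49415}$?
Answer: $\frac{31483}{49375} \approx 0.63763$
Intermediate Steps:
$A{\left(g,t \right)} = 40$
$\frac{-156 - 31327}{A{\left(149,-178 \right)} - 49415} = \frac{-156 - 31327}{40 - 49415} = - \frac{31483}{-49375} = \left(-31483\right) \left(- \frac{1}{49375}\right) = \frac{31483}{49375}$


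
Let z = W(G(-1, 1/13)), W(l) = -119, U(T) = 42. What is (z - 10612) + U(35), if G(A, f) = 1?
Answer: -10689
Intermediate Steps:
z = -119
(z - 10612) + U(35) = (-119 - 10612) + 42 = -10731 + 42 = -10689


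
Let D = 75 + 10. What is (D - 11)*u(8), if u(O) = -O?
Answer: -592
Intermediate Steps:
D = 85
(D - 11)*u(8) = (85 - 11)*(-1*8) = 74*(-8) = -592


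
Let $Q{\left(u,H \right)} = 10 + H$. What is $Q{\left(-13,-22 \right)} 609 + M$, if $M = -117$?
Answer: $-7425$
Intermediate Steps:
$Q{\left(-13,-22 \right)} 609 + M = \left(10 - 22\right) 609 - 117 = \left(-12\right) 609 - 117 = -7308 - 117 = -7425$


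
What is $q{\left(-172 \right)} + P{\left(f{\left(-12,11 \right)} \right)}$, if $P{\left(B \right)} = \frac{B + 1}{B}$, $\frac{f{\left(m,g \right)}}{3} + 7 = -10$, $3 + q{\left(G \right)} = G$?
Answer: $- \frac{8875}{51} \approx -174.02$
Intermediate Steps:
$q{\left(G \right)} = -3 + G$
$f{\left(m,g \right)} = -51$ ($f{\left(m,g \right)} = -21 + 3 \left(-10\right) = -21 - 30 = -51$)
$P{\left(B \right)} = \frac{1 + B}{B}$
$q{\left(-172 \right)} + P{\left(f{\left(-12,11 \right)} \right)} = \left(-3 - 172\right) + \frac{1 - 51}{-51} = -175 - - \frac{50}{51} = -175 + \frac{50}{51} = - \frac{8875}{51}$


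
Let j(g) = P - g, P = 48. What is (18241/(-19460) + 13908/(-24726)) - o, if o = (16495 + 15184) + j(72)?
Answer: -2538682241741/80194660 ≈ -31657.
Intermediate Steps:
j(g) = 48 - g
o = 31655 (o = (16495 + 15184) + (48 - 1*72) = 31679 + (48 - 72) = 31679 - 24 = 31655)
(18241/(-19460) + 13908/(-24726)) - o = (18241/(-19460) + 13908/(-24726)) - 1*31655 = (18241*(-1/19460) + 13908*(-1/24726)) - 31655 = (-18241/19460 - 2318/4121) - 31655 = -120279441/80194660 - 31655 = -2538682241741/80194660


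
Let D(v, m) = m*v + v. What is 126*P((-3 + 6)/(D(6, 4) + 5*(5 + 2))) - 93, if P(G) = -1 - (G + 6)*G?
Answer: -1073829/4225 ≈ -254.16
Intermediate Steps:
D(v, m) = v + m*v
P(G) = -1 - G*(6 + G) (P(G) = -1 - (6 + G)*G = -1 - G*(6 + G))
126*P((-3 + 6)/(D(6, 4) + 5*(5 + 2))) - 93 = 126*(-1 - ((-3 + 6)/(6*(1 + 4) + 5*(5 + 2)))² - 6*(-3 + 6)/(6*(1 + 4) + 5*(5 + 2))) - 93 = 126*(-1 - (3/(6*5 + 5*7))² - 18/(6*5 + 5*7)) - 93 = 126*(-1 - (3/(30 + 35))² - 18/(30 + 35)) - 93 = 126*(-1 - (3/65)² - 18/65) - 93 = 126*(-1 - (3*(1/65))² - 18/65) - 93 = 126*(-1 - (3/65)² - 6*3/65) - 93 = 126*(-1 - 1*9/4225 - 18/65) - 93 = 126*(-1 - 9/4225 - 18/65) - 93 = 126*(-5404/4225) - 93 = -680904/4225 - 93 = -1073829/4225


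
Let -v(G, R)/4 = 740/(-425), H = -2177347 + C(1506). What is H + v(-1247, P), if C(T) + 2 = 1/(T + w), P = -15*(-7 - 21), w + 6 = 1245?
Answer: -20321133212/9333 ≈ -2.1773e+6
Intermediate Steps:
w = 1239 (w = -6 + 1245 = 1239)
P = 420 (P = -15*(-28) = 420)
C(T) = -2 + 1/(1239 + T) (C(T) = -2 + 1/(T + 1239) = -2 + 1/(1239 + T))
H = -5976823004/2745 (H = -2177347 + (-2477 - 2*1506)/(1239 + 1506) = -2177347 + (-2477 - 3012)/2745 = -2177347 + (1/2745)*(-5489) = -2177347 - 5489/2745 = -5976823004/2745 ≈ -2.1773e+6)
v(G, R) = 592/85 (v(G, R) = -2960/(-425) = -2960*(-1)/425 = -4*(-148/85) = 592/85)
H + v(-1247, P) = -5976823004/2745 + 592/85 = -20321133212/9333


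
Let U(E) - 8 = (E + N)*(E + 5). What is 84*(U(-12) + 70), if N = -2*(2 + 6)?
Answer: 23016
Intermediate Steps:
N = -16 (N = -2*8 = -16)
U(E) = 8 + (-16 + E)*(5 + E) (U(E) = 8 + (E - 16)*(E + 5) = 8 + (-16 + E)*(5 + E))
84*(U(-12) + 70) = 84*((-72 + (-12)² - 11*(-12)) + 70) = 84*((-72 + 144 + 132) + 70) = 84*(204 + 70) = 84*274 = 23016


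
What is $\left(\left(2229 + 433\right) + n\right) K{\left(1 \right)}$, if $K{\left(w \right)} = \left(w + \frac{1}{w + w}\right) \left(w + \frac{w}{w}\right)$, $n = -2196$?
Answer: $1398$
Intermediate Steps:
$K{\left(w \right)} = \left(1 + w\right) \left(w + \frac{1}{2 w}\right)$ ($K{\left(w \right)} = \left(w + \frac{1}{2 w}\right) \left(w + 1\right) = \left(w + \frac{1}{2 w}\right) \left(1 + w\right) = \left(1 + w\right) \left(w + \frac{1}{2 w}\right)$)
$\left(\left(2229 + 433\right) + n\right) K{\left(1 \right)} = \left(\left(2229 + 433\right) - 2196\right) \left(\frac{1}{2} + 1 + 1^{2} + \frac{1}{2 \cdot 1}\right) = \left(2662 - 2196\right) \left(\frac{1}{2} + 1 + 1 + \frac{1}{2} \cdot 1\right) = 466 \left(\frac{1}{2} + 1 + 1 + \frac{1}{2}\right) = 466 \cdot 3 = 1398$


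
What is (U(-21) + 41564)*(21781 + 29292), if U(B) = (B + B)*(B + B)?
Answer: 2212890944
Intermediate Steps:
U(B) = 4*B² (U(B) = (2*B)*(2*B) = 4*B²)
(U(-21) + 41564)*(21781 + 29292) = (4*(-21)² + 41564)*(21781 + 29292) = (4*441 + 41564)*51073 = (1764 + 41564)*51073 = 43328*51073 = 2212890944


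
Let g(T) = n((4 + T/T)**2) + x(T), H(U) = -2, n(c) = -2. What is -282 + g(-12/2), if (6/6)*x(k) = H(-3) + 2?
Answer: -284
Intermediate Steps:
x(k) = 0 (x(k) = -2 + 2 = 0)
g(T) = -2 (g(T) = -2 + 0 = -2)
-282 + g(-12/2) = -282 - 2 = -284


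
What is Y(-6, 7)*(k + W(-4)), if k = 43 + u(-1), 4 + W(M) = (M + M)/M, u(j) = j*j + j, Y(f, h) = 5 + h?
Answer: 492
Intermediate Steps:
u(j) = j + j**2 (u(j) = j**2 + j = j + j**2)
W(M) = -2 (W(M) = -4 + (M + M)/M = -4 + (2*M)/M = -4 + 2 = -2)
k = 43 (k = 43 - (1 - 1) = 43 - 1*0 = 43 + 0 = 43)
Y(-6, 7)*(k + W(-4)) = (5 + 7)*(43 - 2) = 12*41 = 492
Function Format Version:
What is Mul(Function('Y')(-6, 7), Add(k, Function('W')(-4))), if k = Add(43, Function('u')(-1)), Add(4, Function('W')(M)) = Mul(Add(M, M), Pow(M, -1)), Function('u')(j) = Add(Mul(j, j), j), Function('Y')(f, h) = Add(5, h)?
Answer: 492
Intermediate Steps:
Function('u')(j) = Add(j, Pow(j, 2)) (Function('u')(j) = Add(Pow(j, 2), j) = Add(j, Pow(j, 2)))
Function('W')(M) = -2 (Function('W')(M) = Add(-4, Mul(Add(M, M), Pow(M, -1))) = Add(-4, Mul(Mul(2, M), Pow(M, -1))) = Add(-4, 2) = -2)
k = 43 (k = Add(43, Mul(-1, Add(1, -1))) = Add(43, Mul(-1, 0)) = Add(43, 0) = 43)
Mul(Function('Y')(-6, 7), Add(k, Function('W')(-4))) = Mul(Add(5, 7), Add(43, -2)) = Mul(12, 41) = 492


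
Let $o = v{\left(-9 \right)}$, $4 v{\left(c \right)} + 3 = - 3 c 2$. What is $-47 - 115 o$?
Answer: $- \frac{6053}{4} \approx -1513.3$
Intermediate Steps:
$v{\left(c \right)} = - \frac{3}{4} - \frac{3 c}{2}$ ($v{\left(c \right)} = - \frac{3}{4} + \frac{- 3 c 2}{4} = - \frac{3}{4} + \frac{\left(-6\right) c}{4} = - \frac{3}{4} - \frac{3 c}{2}$)
$o = \frac{51}{4}$ ($o = - \frac{3}{4} - - \frac{27}{2} = - \frac{3}{4} + \frac{27}{2} = \frac{51}{4} \approx 12.75$)
$-47 - 115 o = -47 - \frac{5865}{4} = - \frac{6053}{4}$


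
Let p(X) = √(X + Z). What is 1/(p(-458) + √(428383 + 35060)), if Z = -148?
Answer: 1/(√463443 + I*√606) ≈ 0.001467 - 5.3048e-5*I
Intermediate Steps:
p(X) = √(-148 + X) (p(X) = √(X - 148) = √(-148 + X))
1/(p(-458) + √(428383 + 35060)) = 1/(√(-148 - 458) + √(428383 + 35060)) = 1/(√(-606) + √463443) = 1/(I*√606 + √463443) = 1/(√463443 + I*√606)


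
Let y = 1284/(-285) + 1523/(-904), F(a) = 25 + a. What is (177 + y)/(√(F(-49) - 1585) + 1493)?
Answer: 21901060359/191568909040 - 14669163*I*√1609/191568909040 ≈ 0.11432 - 0.0030716*I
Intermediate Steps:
y = -531597/85880 (y = 1284*(-1/285) + 1523*(-1/904) = -428/95 - 1523/904 = -531597/85880 ≈ -6.1900)
(177 + y)/(√(F(-49) - 1585) + 1493) = (177 - 531597/85880)/(√((25 - 49) - 1585) + 1493) = 14669163/(85880*(√(-24 - 1585) + 1493)) = 14669163/(85880*(√(-1609) + 1493)) = 14669163/(85880*(I*√1609 + 1493)) = 14669163/(85880*(1493 + I*√1609))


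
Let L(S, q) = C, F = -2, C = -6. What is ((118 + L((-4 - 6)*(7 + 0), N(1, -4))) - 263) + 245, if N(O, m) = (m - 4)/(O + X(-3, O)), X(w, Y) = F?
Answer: 94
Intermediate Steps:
X(w, Y) = -2
N(O, m) = (-4 + m)/(-2 + O) (N(O, m) = (m - 4)/(O - 2) = (-4 + m)/(-2 + O))
L(S, q) = -6
((118 + L((-4 - 6)*(7 + 0), N(1, -4))) - 263) + 245 = ((118 - 6) - 263) + 245 = (112 - 263) + 245 = -151 + 245 = 94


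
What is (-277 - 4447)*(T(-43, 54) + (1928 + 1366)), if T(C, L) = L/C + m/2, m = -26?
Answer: -666220996/43 ≈ -1.5494e+7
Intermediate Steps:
T(C, L) = -13 + L/C (T(C, L) = L/C - 26/2 = L/C - 26*½ = L/C - 13 = -13 + L/C)
(-277 - 4447)*(T(-43, 54) + (1928 + 1366)) = (-277 - 4447)*((-13 + 54/(-43)) + (1928 + 1366)) = -4724*((-13 + 54*(-1/43)) + 3294) = -4724*((-13 - 54/43) + 3294) = -4724*(-613/43 + 3294) = -4724*141029/43 = -666220996/43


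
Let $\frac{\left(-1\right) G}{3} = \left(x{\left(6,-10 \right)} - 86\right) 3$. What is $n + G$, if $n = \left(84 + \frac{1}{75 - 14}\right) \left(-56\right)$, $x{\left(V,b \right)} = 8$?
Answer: $- \frac{244178}{61} \approx -4002.9$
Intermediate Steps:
$n = - \frac{287000}{61}$ ($n = \left(84 + \frac{1}{75 - 14}\right) \left(-56\right) = \left(84 + \frac{1}{61}\right) \left(-56\right) = \frac{5125}{61} \left(-56\right) = - \frac{287000}{61} \approx -4704.9$)
$G = 702$ ($G = - 3 \left(8 - 86\right) 3 = - 3 \left(\left(-78\right) 3\right) = \left(-3\right) \left(-234\right) = 702$)
$n + G = - \frac{287000}{61} + 702 = - \frac{244178}{61}$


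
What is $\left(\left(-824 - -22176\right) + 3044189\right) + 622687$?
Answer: $3688228$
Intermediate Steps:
$\left(\left(-824 - -22176\right) + 3044189\right) + 622687 = \left(\left(-824 + 22176\right) + 3044189\right) + 622687 = \left(21352 + 3044189\right) + 622687 = 3065541 + 622687 = 3688228$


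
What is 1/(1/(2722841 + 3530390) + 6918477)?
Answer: 6253231/43262834849188 ≈ 1.4454e-7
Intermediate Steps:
1/(1/(2722841 + 3530390) + 6918477) = 1/(1/6253231 + 6918477) = 1/(43262834849188/6253231) = 6253231/43262834849188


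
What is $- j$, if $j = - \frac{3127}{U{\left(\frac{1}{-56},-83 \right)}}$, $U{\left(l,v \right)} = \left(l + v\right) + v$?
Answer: $- \frac{175112}{9297} \approx -18.835$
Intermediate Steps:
$U{\left(l,v \right)} = l + 2 v$
$j = \frac{175112}{9297}$ ($j = - \frac{3127}{\frac{1}{-56} + 2 \left(-83\right)} = - \frac{3127}{- \frac{1}{56} - 166} = - \frac{3127}{- \frac{9297}{56}} = \left(-3127\right) \left(- \frac{56}{9297}\right) = \frac{175112}{9297} \approx 18.835$)
$- j = \left(-1\right) \frac{175112}{9297} = - \frac{175112}{9297}$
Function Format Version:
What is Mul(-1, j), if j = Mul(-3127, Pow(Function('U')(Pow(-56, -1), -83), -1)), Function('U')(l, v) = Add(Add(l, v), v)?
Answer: Rational(-175112, 9297) ≈ -18.835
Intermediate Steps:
Function('U')(l, v) = Add(l, Mul(2, v))
j = Rational(175112, 9297) (j = Mul(-3127, Pow(Add(Pow(-56, -1), Mul(2, -83)), -1)) = Mul(-3127, Pow(Add(Rational(-1, 56), -166), -1)) = Mul(-3127, Pow(Rational(-9297, 56), -1)) = Mul(-3127, Rational(-56, 9297)) = Rational(175112, 9297) ≈ 18.835)
Mul(-1, j) = Mul(-1, Rational(175112, 9297)) = Rational(-175112, 9297)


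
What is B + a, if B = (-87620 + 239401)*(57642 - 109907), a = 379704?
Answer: -7932454261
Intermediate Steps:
B = -7932833965 (B = 151781*(-52265) = -7932833965)
B + a = -7932833965 + 379704 = -7932454261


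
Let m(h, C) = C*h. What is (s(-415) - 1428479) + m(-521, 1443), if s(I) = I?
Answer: -2180697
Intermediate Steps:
(s(-415) - 1428479) + m(-521, 1443) = (-415 - 1428479) + 1443*(-521) = -1428894 - 751803 = -2180697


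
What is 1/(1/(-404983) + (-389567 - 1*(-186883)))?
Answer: -404983/82083574373 ≈ -4.9338e-6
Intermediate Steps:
1/(1/(-404983) + (-389567 - 1*(-186883))) = 1/(-1/404983 + (-389567 + 186883)) = 1/(-1/404983 - 202684) = 1/(-82083574373/404983) = -404983/82083574373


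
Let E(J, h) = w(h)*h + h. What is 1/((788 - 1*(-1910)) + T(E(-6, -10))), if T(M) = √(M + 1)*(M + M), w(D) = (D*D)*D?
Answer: -1349/1994201958598 + 4995*√9991/997100979299 ≈ 5.0005e-7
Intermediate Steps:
w(D) = D³ (w(D) = D²*D = D³)
E(J, h) = h + h⁴ (E(J, h) = h³*h + h = h⁴ + h = h + h⁴)
T(M) = 2*M*√(1 + M) (T(M) = √(1 + M)*(2*M) = 2*M*√(1 + M))
1/((788 - 1*(-1910)) + T(E(-6, -10))) = 1/((788 - 1*(-1910)) + 2*(-10 + (-10)⁴)*√(1 + (-10 + (-10)⁴))) = 1/((788 + 1910) + 2*(-10 + 10000)*√(1 + (-10 + 10000))) = 1/(2698 + 2*9990*√(1 + 9990)) = 1/(2698 + 2*9990*√9991) = 1/(2698 + 19980*√9991)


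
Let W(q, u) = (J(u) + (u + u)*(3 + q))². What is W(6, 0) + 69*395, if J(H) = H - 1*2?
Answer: 27259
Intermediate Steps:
J(H) = -2 + H (J(H) = H - 2 = -2 + H)
W(q, u) = (-2 + u + 2*u*(3 + q))² (W(q, u) = ((-2 + u) + (u + u)*(3 + q))² = ((-2 + u) + (2*u)*(3 + q))² = ((-2 + u) + 2*u*(3 + q))² = (-2 + u + 2*u*(3 + q))²)
W(6, 0) + 69*395 = (-2 + 7*0 + 2*6*0)² + 69*395 = (-2 + 0 + 0)² + 27255 = (-2)² + 27255 = 4 + 27255 = 27259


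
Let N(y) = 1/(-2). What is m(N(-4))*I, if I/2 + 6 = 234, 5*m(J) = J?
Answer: -228/5 ≈ -45.600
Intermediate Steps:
N(y) = -½
m(J) = J/5
I = 456 (I = -12 + 2*234 = -12 + 468 = 456)
m(N(-4))*I = ((⅕)*(-½))*456 = -⅒*456 = -228/5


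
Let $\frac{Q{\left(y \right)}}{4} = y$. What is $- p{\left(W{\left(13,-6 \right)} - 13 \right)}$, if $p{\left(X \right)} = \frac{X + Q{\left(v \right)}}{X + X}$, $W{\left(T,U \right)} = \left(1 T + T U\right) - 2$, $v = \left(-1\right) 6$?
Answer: $- \frac{13}{20} \approx -0.65$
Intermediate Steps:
$v = -6$
$W{\left(T,U \right)} = -2 + T + T U$ ($W{\left(T,U \right)} = \left(T + T U\right) - 2 = -2 + T + T U$)
$Q{\left(y \right)} = 4 y$
$p{\left(X \right)} = \frac{-24 + X}{2 X}$ ($p{\left(X \right)} = \frac{X + 4 \left(-6\right)}{X + X} = \frac{X - 24}{2 X} = \left(-24 + X\right) \frac{1}{2 X} = \frac{-24 + X}{2 X}$)
$- p{\left(W{\left(13,-6 \right)} - 13 \right)} = - \frac{-24 + \left(\left(-2 + 13 + 13 \left(-6\right)\right) - 13\right)}{2 \left(\left(-2 + 13 + 13 \left(-6\right)\right) - 13\right)} = - \frac{-24 - 80}{2 \left(\left(-2 + 13 - 78\right) - 13\right)} = - \frac{-24 - 80}{2 \left(-67 - 13\right)} = - \frac{-24 - 80}{2 \left(-80\right)} = - \frac{\left(-1\right) \left(-104\right)}{2 \cdot 80} = \left(-1\right) \frac{13}{20} = - \frac{13}{20}$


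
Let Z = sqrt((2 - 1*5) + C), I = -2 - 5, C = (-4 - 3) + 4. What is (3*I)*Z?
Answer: -21*I*sqrt(6) ≈ -51.439*I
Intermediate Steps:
C = -3 (C = -7 + 4 = -3)
I = -7
Z = I*sqrt(6) (Z = sqrt((2 - 1*5) - 3) = sqrt((2 - 5) - 3) = sqrt(-3 - 3) = sqrt(-6) = I*sqrt(6) ≈ 2.4495*I)
(3*I)*Z = (3*(-7))*(I*sqrt(6)) = -21*I*sqrt(6)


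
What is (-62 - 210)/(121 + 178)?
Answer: -272/299 ≈ -0.90970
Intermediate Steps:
(-62 - 210)/(121 + 178) = -272/299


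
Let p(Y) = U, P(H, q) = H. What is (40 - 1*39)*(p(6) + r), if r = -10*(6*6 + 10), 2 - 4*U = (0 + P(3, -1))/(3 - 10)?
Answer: -12863/28 ≈ -459.39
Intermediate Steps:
U = 17/28 (U = ½ - (0 + 3)/(4*(3 - 10)) = ½ - 3/(4*(-7)) = ½ - 3*(-1)/(4*7) = ½ - ¼*(-3/7) = ½ + 3/28 = 17/28 ≈ 0.60714)
p(Y) = 17/28
r = -460 (r = -10*(36 + 10) = -10*46 = -460)
(40 - 1*39)*(p(6) + r) = (40 - 1*39)*(17/28 - 460) = (40 - 39)*(-12863/28) = 1*(-12863/28) = -12863/28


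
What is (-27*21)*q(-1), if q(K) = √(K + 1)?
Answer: 0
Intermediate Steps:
q(K) = √(1 + K)
(-27*21)*q(-1) = (-27*21)*√(1 - 1) = -567*√0 = -567*0 = 0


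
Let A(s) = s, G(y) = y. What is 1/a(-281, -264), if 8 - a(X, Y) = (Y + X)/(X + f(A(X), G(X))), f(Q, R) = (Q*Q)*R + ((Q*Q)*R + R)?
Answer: 44376644/355012607 ≈ 0.12500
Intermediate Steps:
f(Q, R) = R + 2*R*Q² (f(Q, R) = Q²*R + (Q²*R + R) = R*Q² + (R*Q² + R) = R*Q² + (R + R*Q²) = R + 2*R*Q²)
a(X, Y) = 8 - (X + Y)/(X + X*(1 + 2*X²)) (a(X, Y) = 8 - (Y + X)/(X + X*(1 + 2*X²)) = 8 - (X + Y)/(X + X*(1 + 2*X²)))
1/a(-281, -264) = 1/((½)*(-1*(-264) + 15*(-281) + 16*(-281)³)/(-281*(1 + (-281)²))) = 1/((½)*(-1/281)*(264 - 4215 + 16*(-22188041))/(1 + 78961)) = 1/((½)*(-1/281)*(264 - 4215 - 355008656)/78962) = 1/((½)*(-1/281)*(1/78962)*(-355012607)) = 1/(355012607/44376644) = 44376644/355012607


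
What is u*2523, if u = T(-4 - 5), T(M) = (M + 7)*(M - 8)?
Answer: 85782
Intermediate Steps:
T(M) = (-8 + M)*(7 + M) (T(M) = (7 + M)*(-8 + M) = (-8 + M)*(7 + M))
u = 34 (u = -56 + (-4 - 5)² - (-4 - 5) = -56 + (-9)² - 1*(-9) = -56 + 81 + 9 = 34)
u*2523 = 34*2523 = 85782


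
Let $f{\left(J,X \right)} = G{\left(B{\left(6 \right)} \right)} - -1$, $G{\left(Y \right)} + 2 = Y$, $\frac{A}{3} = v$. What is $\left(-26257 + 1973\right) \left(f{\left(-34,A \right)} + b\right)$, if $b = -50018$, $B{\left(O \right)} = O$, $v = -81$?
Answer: $1214515692$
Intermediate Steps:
$A = -243$ ($A = 3 \left(-81\right) = -243$)
$G{\left(Y \right)} = -2 + Y$
$f{\left(J,X \right)} = 5$ ($f{\left(J,X \right)} = \left(-2 + 6\right) - -1 = 4 + 1 = 5$)
$\left(-26257 + 1973\right) \left(f{\left(-34,A \right)} + b\right) = \left(-26257 + 1973\right) \left(5 - 50018\right) = \left(-24284\right) \left(-50013\right) = 1214515692$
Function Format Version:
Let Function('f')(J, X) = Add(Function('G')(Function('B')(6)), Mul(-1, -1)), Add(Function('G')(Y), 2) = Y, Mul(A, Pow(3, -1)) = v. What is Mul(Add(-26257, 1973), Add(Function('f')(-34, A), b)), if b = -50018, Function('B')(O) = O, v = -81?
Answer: 1214515692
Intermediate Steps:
A = -243 (A = Mul(3, -81) = -243)
Function('G')(Y) = Add(-2, Y)
Function('f')(J, X) = 5 (Function('f')(J, X) = Add(Add(-2, 6), Mul(-1, -1)) = Add(4, 1) = 5)
Mul(Add(-26257, 1973), Add(Function('f')(-34, A), b)) = Mul(Add(-26257, 1973), Add(5, -50018)) = Mul(-24284, -50013) = 1214515692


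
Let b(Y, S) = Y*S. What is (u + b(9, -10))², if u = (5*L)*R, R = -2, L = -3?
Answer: 3600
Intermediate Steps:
u = 30 (u = (5*(-3))*(-2) = -15*(-2) = 30)
b(Y, S) = S*Y
(u + b(9, -10))² = (30 - 10*9)² = (30 - 90)² = (-60)² = 3600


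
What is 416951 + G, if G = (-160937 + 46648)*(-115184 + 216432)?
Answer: -11571115721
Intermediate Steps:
G = -11571532672 (G = -114289*101248 = -11571532672)
416951 + G = 416951 - 11571532672 = -11571115721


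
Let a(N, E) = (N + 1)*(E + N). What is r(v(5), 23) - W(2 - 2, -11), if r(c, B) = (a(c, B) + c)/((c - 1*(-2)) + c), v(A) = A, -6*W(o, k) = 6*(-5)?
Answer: 113/12 ≈ 9.4167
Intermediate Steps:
W(o, k) = 5 (W(o, k) = -(-5) = -⅙*(-30) = 5)
a(N, E) = (1 + N)*(E + N)
r(c, B) = (B + c² + 2*c + B*c)/(2 + 2*c) (r(c, B) = ((B + c + c² + B*c) + c)/((c - 1*(-2)) + c) = (B + c² + 2*c + B*c)/((c + 2) + c) = (B + c² + 2*c + B*c)/((2 + c) + c) = (B + c² + 2*c + B*c)/(2 + 2*c))
r(v(5), 23) - W(2 - 2, -11) = (23 + 5² + 2*5 + 23*5)/(2*(1 + 5)) - 1*5 = (½)*(23 + 25 + 10 + 115)/6 - 5 = (½)*(⅙)*173 - 5 = 173/12 - 5 = 113/12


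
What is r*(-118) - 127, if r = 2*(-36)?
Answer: 8369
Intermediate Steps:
r = -72
r*(-118) - 127 = -72*(-118) - 127 = 8496 - 127 = 8369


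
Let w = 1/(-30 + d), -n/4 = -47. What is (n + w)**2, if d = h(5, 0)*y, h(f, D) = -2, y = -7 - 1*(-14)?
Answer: 68409441/1936 ≈ 35335.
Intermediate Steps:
y = 7 (y = -7 + 14 = 7)
d = -14 (d = -2*7 = -14)
n = 188 (n = -4*(-47) = 188)
w = -1/44 (w = 1/(-30 - 14) = 1/(-44) = -1/44 ≈ -0.022727)
(n + w)**2 = (188 - 1/44)**2 = (8271/44)**2 = 68409441/1936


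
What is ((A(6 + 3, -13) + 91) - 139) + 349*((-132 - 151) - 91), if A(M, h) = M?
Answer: -130565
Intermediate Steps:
((A(6 + 3, -13) + 91) - 139) + 349*((-132 - 151) - 91) = (((6 + 3) + 91) - 139) + 349*((-132 - 151) - 91) = ((9 + 91) - 139) + 349*(-283 - 91) = (100 - 139) + 349*(-374) = -39 - 130526 = -130565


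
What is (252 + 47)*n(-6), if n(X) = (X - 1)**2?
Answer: 14651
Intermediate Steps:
n(X) = (-1 + X)**2
(252 + 47)*n(-6) = (252 + 47)*(-1 - 6)**2 = 299*(-7)**2 = 299*49 = 14651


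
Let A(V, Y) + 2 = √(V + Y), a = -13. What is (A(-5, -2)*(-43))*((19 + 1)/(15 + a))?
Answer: 860 - 430*I*√7 ≈ 860.0 - 1137.7*I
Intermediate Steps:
A(V, Y) = -2 + √(V + Y)
(A(-5, -2)*(-43))*((19 + 1)/(15 + a)) = ((-2 + √(-5 - 2))*(-43))*((19 + 1)/(15 - 13)) = ((-2 + √(-7))*(-43))*(20/2) = ((-2 + I*√7)*(-43))*(20*(½)) = (86 - 43*I*√7)*10 = 860 - 430*I*√7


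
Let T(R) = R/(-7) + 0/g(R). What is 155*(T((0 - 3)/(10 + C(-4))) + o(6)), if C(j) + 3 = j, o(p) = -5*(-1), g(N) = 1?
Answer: 5580/7 ≈ 797.14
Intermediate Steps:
o(p) = 5
C(j) = -3 + j
T(R) = -R/7 (T(R) = R/(-7) + 0/1 = R*(-⅐) + 0*1 = -R/7 + 0 = -R/7)
155*(T((0 - 3)/(10 + C(-4))) + o(6)) = 155*(-(0 - 3)/(7*(10 + (-3 - 4))) + 5) = 155*(-(-3)/(7*(10 - 7)) + 5) = 155*(-(-3)/(7*3) + 5) = 155*(-⅐*(-1) + 5) = 155*(⅐ + 5) = 155*(36/7) = 5580/7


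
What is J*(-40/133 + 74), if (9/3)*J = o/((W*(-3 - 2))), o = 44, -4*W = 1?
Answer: 1725152/1995 ≈ 864.74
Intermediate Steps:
W = -¼ (W = -¼*1 = -¼ ≈ -0.25000)
J = 176/15 (J = (44/((-(-3 - 2)/4)))/3 = (44/((-¼*(-5))))/3 = (44/(5/4))/3 = (44*(⅘))/3 = (⅓)*(176/5) = 176/15 ≈ 11.733)
J*(-40/133 + 74) = 176*(-40/133 + 74)/15 = (176/15)*(9802/133) = 1725152/1995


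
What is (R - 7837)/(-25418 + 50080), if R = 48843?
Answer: 20503/12331 ≈ 1.6627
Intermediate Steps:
(R - 7837)/(-25418 + 50080) = (48843 - 7837)/(-25418 + 50080) = 41006/24662 = 41006*(1/24662) = 20503/12331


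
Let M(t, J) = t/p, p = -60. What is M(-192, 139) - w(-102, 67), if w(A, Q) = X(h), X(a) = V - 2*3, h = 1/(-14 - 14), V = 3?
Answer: 31/5 ≈ 6.2000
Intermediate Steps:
h = -1/28 (h = 1/(-28) = -1/28 ≈ -0.035714)
X(a) = -3 (X(a) = 3 - 2*3 = 3 - 6 = -3)
M(t, J) = -t/60 (M(t, J) = t/(-60) = t*(-1/60) = -t/60)
w(A, Q) = -3
M(-192, 139) - w(-102, 67) = -1/60*(-192) - 1*(-3) = 16/5 + 3 = 31/5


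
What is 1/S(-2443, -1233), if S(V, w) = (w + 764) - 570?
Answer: -1/1039 ≈ -0.00096246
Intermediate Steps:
S(V, w) = 194 + w (S(V, w) = (764 + w) - 570 = 194 + w)
1/S(-2443, -1233) = 1/(194 - 1233) = 1/(-1039) = -1/1039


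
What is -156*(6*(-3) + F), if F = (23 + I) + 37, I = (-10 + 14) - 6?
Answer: -6240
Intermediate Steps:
I = -2 (I = 4 - 6 = -2)
F = 58 (F = (23 - 2) + 37 = 21 + 37 = 58)
-156*(6*(-3) + F) = -156*(6*(-3) + 58) = -156*(-18 + 58) = -156*40 = -6240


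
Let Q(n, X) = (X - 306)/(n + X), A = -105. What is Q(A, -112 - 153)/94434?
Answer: 571/34940580 ≈ 1.6342e-5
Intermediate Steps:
Q(n, X) = (-306 + X)/(X + n)
Q(A, -112 - 153)/94434 = ((-306 + (-112 - 153))/((-112 - 153) - 105))/94434 = ((-306 - 265)/(-265 - 105))*(1/94434) = (-571/(-370))*(1/94434) = -1/370*(-571)*(1/94434) = (571/370)*(1/94434) = 571/34940580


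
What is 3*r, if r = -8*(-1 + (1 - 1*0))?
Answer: 0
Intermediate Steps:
r = 0 (r = -8*(-1 + (1 + 0)) = -8*(-1 + 1) = -8*0 = 0)
3*r = 3*0 = 0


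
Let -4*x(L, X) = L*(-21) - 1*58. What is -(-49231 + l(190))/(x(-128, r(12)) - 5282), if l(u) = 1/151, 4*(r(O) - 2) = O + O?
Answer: -14867760/1793729 ≈ -8.2887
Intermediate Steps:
r(O) = 2 + O/2 (r(O) = 2 + (O + O)/4 = 2 + (2*O)/4 = 2 + O/2)
x(L, X) = 29/2 + 21*L/4 (x(L, X) = -(L*(-21) - 1*58)/4 = -(-21*L - 58)/4 = -(-58 - 21*L)/4 = 29/2 + 21*L/4)
l(u) = 1/151
-(-49231 + l(190))/(x(-128, r(12)) - 5282) = -(-49231 + 1/151)/((29/2 + (21/4)*(-128)) - 5282) = -(-7433880)/(151*((29/2 - 672) - 5282)) = -(-7433880)/(151*(-1315/2 - 5282)) = -(-7433880)/(151*(-11879/2)) = -(-7433880)*(-2)/(151*11879) = -1*14867760/1793729 = -14867760/1793729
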